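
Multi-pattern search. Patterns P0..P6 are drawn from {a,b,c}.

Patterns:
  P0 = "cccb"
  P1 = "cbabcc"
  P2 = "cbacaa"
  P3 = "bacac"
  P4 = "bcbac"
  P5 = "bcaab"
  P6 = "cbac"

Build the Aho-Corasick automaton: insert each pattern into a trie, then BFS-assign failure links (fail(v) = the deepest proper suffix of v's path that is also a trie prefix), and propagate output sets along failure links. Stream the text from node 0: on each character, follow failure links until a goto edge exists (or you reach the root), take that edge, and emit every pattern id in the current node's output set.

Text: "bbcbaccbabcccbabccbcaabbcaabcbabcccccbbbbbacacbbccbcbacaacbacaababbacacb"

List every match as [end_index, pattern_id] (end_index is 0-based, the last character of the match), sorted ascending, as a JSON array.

Construct AC machine:
Trie nodes:
  n0 'ε': b→13 c→1
  n1 'c': b→5 c→2
  n2 'cc': c→3
  n3 'ccc': b→4
  n4 'cccb': ·  [P0 ends]
  n5 'cb': a→6
  n6 'cba': b→7 c→10
  n7 'cbab': c→8
  n8 'cbabc': c→9
  n9 'cbabcc': ·  [P1 ends]
  n10 'cbac': a→11  [P6 ends]
  n11 'cbaca': a→12
  n12 'cbacaa': ·  [P2 ends]
  n13 'b': a→14 c→18
  n14 'ba': c→15
  n15 'bac': a→16
  n16 'baca': c→17
  n17 'bacac': ·  [P3 ends]
  n18 'bc': a→22 b→19
  n19 'bcb': a→20
  n20 'bcba': c→21
  n21 'bcbac': ·  [P4 ends]
  n22 'bca': a→23
  n23 'bcaa': b→24
  n24 'bcaab': ·  [P5 ends]

Failure links (BFS by depth):
  fail(1) 'c': from fail(0)=0 chase 'c': 0 ⇒ 0;  out=∅∪out(0)=∅
  fail(13) 'b': from fail(0)=0 chase 'b': 0 ⇒ 0;  out=∅∪out(0)=∅
  fail(2) 'cc': from fail(1)=0 chase 'c': 0 ⇒ 1;  out=∅∪out(1)=∅
  fail(5) 'cb': from fail(1)=0 chase 'b': 0 ⇒ 13;  out=∅∪out(13)=∅
  fail(14) 'ba': from fail(13)=0 chase 'a': 0 ⇒ 0;  out=∅∪out(0)=∅
  fail(18) 'bc': from fail(13)=0 chase 'c': 0 ⇒ 1;  out=∅∪out(1)=∅
  fail(3) 'ccc': from fail(2)=1 chase 'c': 1 ⇒ 2;  out=∅∪out(2)=∅
  fail(6) 'cba': from fail(5)=13 chase 'a': 13 ⇒ 14;  out=∅∪out(14)=∅
  fail(15) 'bac': from fail(14)=0 chase 'c': 0 ⇒ 1;  out=∅∪out(1)=∅
  fail(19) 'bcb': from fail(18)=1 chase 'b': 1 ⇒ 5;  out=∅∪out(5)=∅
  fail(22) 'bca': from fail(18)=1 chase 'a': 1→0 ⇒ 0;  out=∅∪out(0)=∅
  fail(4) 'cccb': from fail(3)=2 chase 'b': 2→1 ⇒ 5;  out={0}∪out(5)={0}
  fail(7) 'cbab': from fail(6)=14 chase 'b': 14→0 ⇒ 13;  out=∅∪out(13)=∅
  fail(10) 'cbac': from fail(6)=14 chase 'c': 14 ⇒ 15;  out={6}∪out(15)={6}
  fail(16) 'baca': from fail(15)=1 chase 'a': 1→0 ⇒ 0;  out=∅∪out(0)=∅
  fail(20) 'bcba': from fail(19)=5 chase 'a': 5 ⇒ 6;  out=∅∪out(6)=∅
  fail(23) 'bcaa': from fail(22)=0 chase 'a': 0 ⇒ 0;  out=∅∪out(0)=∅
  fail(8) 'cbabc': from fail(7)=13 chase 'c': 13 ⇒ 18;  out=∅∪out(18)=∅
  fail(11) 'cbaca': from fail(10)=15 chase 'a': 15 ⇒ 16;  out=∅∪out(16)=∅
  fail(17) 'bacac': from fail(16)=0 chase 'c': 0 ⇒ 1;  out={3}∪out(1)={3}
  fail(21) 'bcbac': from fail(20)=6 chase 'c': 6 ⇒ 10;  out={4}∪out(10)={4,6}
  fail(24) 'bcaab': from fail(23)=0 chase 'b': 0 ⇒ 13;  out={5}∪out(13)={5}
  fail(9) 'cbabcc': from fail(8)=18 chase 'c': 18→1 ⇒ 2;  out={1}∪out(2)={1}
  fail(12) 'cbacaa': from fail(11)=16 chase 'a': 16→0 ⇒ 0;  out={2}∪out(0)={2}

Scan:
pos 0 'b': at 13
pos 1 'b': at 13 (fail-walked)
pos 2 'c': at 18
pos 3 'b': at 19
pos 4 'a': at 20
pos 5 'c': at 21  ** P4@[1:5],P6@[2:5]
pos 6 'c': at 2 (fail-walked)
pos 7 'b': at 5 (fail-walked)
pos 8 'a': at 6
pos 9 'b': at 7
pos 10 'c': at 8
pos 11 'c': at 9  ** P1@[6:11]
pos 12 'c': at 3 (fail-walked)
pos 13 'b': at 4  ** P0@[10:13]
pos 14 'a': at 6 (fail-walked)
pos 15 'b': at 7
pos 16 'c': at 8
pos 17 'c': at 9  ** P1@[12:17]
pos 18 'b': at 5 (fail-walked)
pos 19 'c': at 18 (fail-walked)
pos 20 'a': at 22
pos 21 'a': at 23
pos 22 'b': at 24  ** P5@[18:22]
pos 23 'b': at 13 (fail-walked)
pos 24 'c': at 18
pos 25 'a': at 22
pos 26 'a': at 23
pos 27 'b': at 24  ** P5@[23:27]
pos 28 'c': at 18 (fail-walked)
pos 29 'b': at 19
pos 30 'a': at 20
pos 31 'b': at 7 (fail-walked)
pos 32 'c': at 8
pos 33 'c': at 9  ** P1@[28:33]
pos 34 'c': at 3 (fail-walked)
pos 35 'c': at 3 (fail-walked)
pos 36 'c': at 3 (fail-walked)
pos 37 'b': at 4  ** P0@[34:37]
pos 38 'b': at 13 (fail-walked)
pos 39 'b': at 13 (fail-walked)
pos 40 'b': at 13 (fail-walked)
pos 41 'b': at 13 (fail-walked)
pos 42 'a': at 14
pos 43 'c': at 15
pos 44 'a': at 16
pos 45 'c': at 17  ** P3@[41:45]
pos 46 'b': at 5 (fail-walked)
pos 47 'b': at 13 (fail-walked)
pos 48 'c': at 18
pos 49 'c': at 2 (fail-walked)
pos 50 'b': at 5 (fail-walked)
pos 51 'c': at 18 (fail-walked)
pos 52 'b': at 19
pos 53 'a': at 20
pos 54 'c': at 21  ** P4@[50:54],P6@[51:54]
pos 55 'a': at 11 (fail-walked)
pos 56 'a': at 12  ** P2@[51:56]
pos 57 'c': at 1 (fail-walked)
pos 58 'b': at 5
pos 59 'a': at 6
pos 60 'c': at 10  ** P6@[57:60]
pos 61 'a': at 11
pos 62 'a': at 12  ** P2@[57:62]
pos 63 'b': at 13 (fail-walked)
pos 64 'a': at 14
pos 65 'b': at 13 (fail-walked)
pos 66 'b': at 13 (fail-walked)
pos 67 'a': at 14
pos 68 'c': at 15
pos 69 'a': at 16
pos 70 'c': at 17  ** P3@[66:70]
pos 71 'b': at 5 (fail-walked)

All matches (sorted): [[5,4],[5,6],[11,1],[13,0],[17,1],[22,5],[27,5],[33,1],[37,0],[45,3],[54,4],[54,6],[56,2],[60,6],[62,2],[70,3]]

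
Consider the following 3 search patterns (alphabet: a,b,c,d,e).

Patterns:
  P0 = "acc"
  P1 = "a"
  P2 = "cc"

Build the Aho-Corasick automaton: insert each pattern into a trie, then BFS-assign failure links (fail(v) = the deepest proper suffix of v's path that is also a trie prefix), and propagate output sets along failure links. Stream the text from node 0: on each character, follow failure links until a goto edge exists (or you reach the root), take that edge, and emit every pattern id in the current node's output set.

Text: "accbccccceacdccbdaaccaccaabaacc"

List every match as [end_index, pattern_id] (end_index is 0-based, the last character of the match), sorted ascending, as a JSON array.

Build:
Trie nodes:
  0='ε' goto a→1 c→4
  1='a' goto c→2  ←P1
  2='ac' goto c→3
  3='acc' goto ·  ←P0
  4='c' goto c→5
  5='cc' goto ·  ←P2

BFS fail/out derivation:
  fail(1) 'a': from fail(0)=0 chase 'a': 0 ⇒ 0;  out={1}∪out(0)={1}
  fail(4) 'c': from fail(0)=0 chase 'c': 0 ⇒ 0;  out=∅∪out(0)=∅
  fail(2) 'ac': from fail(1)=0 chase 'c': 0 ⇒ 4;  out=∅∪out(4)=∅
  fail(5) 'cc': from fail(4)=0 chase 'c': 0 ⇒ 4;  out={2}∪out(4)={2}
  fail(3) 'acc': from fail(2)=4 chase 'c': 4 ⇒ 5;  out={0}∪out(5)={0,2}

Run:
[0] read 'a'  n0⇒n1  ** P1@[0:0]
[1] read 'c'  n1⇒n2
[2] read 'c'  n2⇒n3  ** P0@[0:2],P2@[1:2]
[3] read 'b'  n3⇒n0 ·f
[4] read 'c'  n0⇒n4
[5] read 'c'  n4⇒n5  ** P2@[4:5]
[6] read 'c'  n5⇒n5 ·f  ** P2@[5:6]
[7] read 'c'  n5⇒n5 ·f  ** P2@[6:7]
[8] read 'c'  n5⇒n5 ·f  ** P2@[7:8]
[9] read 'e'  n5⇒n0 ·f
[10] read 'a'  n0⇒n1  ** P1@[10:10]
[11] read 'c'  n1⇒n2
[12] read 'd'  n2⇒n0 ·f
[13] read 'c'  n0⇒n4
[14] read 'c'  n4⇒n5  ** P2@[13:14]
[15] read 'b'  n5⇒n0 ·f
[16] read 'd'  n0⇒n0
[17] read 'a'  n0⇒n1  ** P1@[17:17]
[18] read 'a'  n1⇒n1 ·f  ** P1@[18:18]
[19] read 'c'  n1⇒n2
[20] read 'c'  n2⇒n3  ** P0@[18:20],P2@[19:20]
[21] read 'a'  n3⇒n1 ·f  ** P1@[21:21]
[22] read 'c'  n1⇒n2
[23] read 'c'  n2⇒n3  ** P0@[21:23],P2@[22:23]
[24] read 'a'  n3⇒n1 ·f  ** P1@[24:24]
[25] read 'a'  n1⇒n1 ·f  ** P1@[25:25]
[26] read 'b'  n1⇒n0 ·f
[27] read 'a'  n0⇒n1  ** P1@[27:27]
[28] read 'a'  n1⇒n1 ·f  ** P1@[28:28]
[29] read 'c'  n1⇒n2
[30] read 'c'  n2⇒n3  ** P0@[28:30],P2@[29:30]

All matches (sorted): [[0,1],[2,0],[2,2],[5,2],[6,2],[7,2],[8,2],[10,1],[14,2],[17,1],[18,1],[20,0],[20,2],[21,1],[23,0],[23,2],[24,1],[25,1],[27,1],[28,1],[30,0],[30,2]]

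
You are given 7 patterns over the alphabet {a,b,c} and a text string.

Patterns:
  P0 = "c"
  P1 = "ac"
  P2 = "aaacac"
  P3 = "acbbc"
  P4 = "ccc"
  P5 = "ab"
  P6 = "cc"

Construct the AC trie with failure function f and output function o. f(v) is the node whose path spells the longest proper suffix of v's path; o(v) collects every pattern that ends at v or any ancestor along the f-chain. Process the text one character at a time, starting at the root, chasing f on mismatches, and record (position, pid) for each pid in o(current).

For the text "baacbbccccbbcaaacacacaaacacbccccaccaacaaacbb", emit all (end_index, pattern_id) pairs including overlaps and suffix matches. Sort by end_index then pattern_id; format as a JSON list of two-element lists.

Build automaton:
Trie (insert patterns):
  0='ε' goto a→2 c→1
  1='c' goto c→12  [P0 ends]
  2='a' goto a→4 b→14 c→3
  3='ac' goto b→9  [P1 ends]
  4='aa' goto a→5
  5='aaa' goto c→6
  6='aaac' goto a→7
  7='aaaca' goto c→8
  8='aaacac' goto ·  [P2 ends]
  9='acb' goto b→10
  10='acbb' goto c→11
  11='acbbc' goto ·  [P3 ends]
  12='cc' goto c→13  [P6 ends]
  13='ccc' goto ·  [P4 ends]
  14='ab' goto ·  [P5 ends]

BFS fail/out derivation:
  fail(1) 'c': from fail(0)=0 chase 'c': 0 ⇒ 0;  out={0}∪out(0)={0}
  fail(2) 'a': from fail(0)=0 chase 'a': 0 ⇒ 0;  out=∅∪out(0)=∅
  fail(3) 'ac': from fail(2)=0 chase 'c': 0 ⇒ 1;  out={1}∪out(1)={0,1}
  fail(4) 'aa': from fail(2)=0 chase 'a': 0 ⇒ 2;  out=∅∪out(2)=∅
  fail(12) 'cc': from fail(1)=0 chase 'c': 0 ⇒ 1;  out={6}∪out(1)={0,6}
  fail(14) 'ab': from fail(2)=0 chase 'b': 0 ⇒ 0;  out={5}∪out(0)={5}
  fail(5) 'aaa': from fail(4)=2 chase 'a': 2 ⇒ 4;  out=∅∪out(4)=∅
  fail(9) 'acb': from fail(3)=1 chase 'b': 1→0 ⇒ 0;  out=∅∪out(0)=∅
  fail(13) 'ccc': from fail(12)=1 chase 'c': 1 ⇒ 12;  out={4}∪out(12)={0,4,6}
  fail(6) 'aaac': from fail(5)=4 chase 'c': 4→2 ⇒ 3;  out=∅∪out(3)={0,1}
  fail(10) 'acbb': from fail(9)=0 chase 'b': 0 ⇒ 0;  out=∅∪out(0)=∅
  fail(7) 'aaaca': from fail(6)=3 chase 'a': 3→1→0 ⇒ 2;  out=∅∪out(2)=∅
  fail(11) 'acbbc': from fail(10)=0 chase 'c': 0 ⇒ 1;  out={3}∪out(1)={0,3}
  fail(8) 'aaacac': from fail(7)=2 chase 'c': 2 ⇒ 3;  out={2}∪out(3)={0,1,2}

Scan:
i=0 'b': node 0→0
i=1 'a': node 0→2
i=2 'a': node 2→4
i=3 'c': node 4→3 (via fail)  ** P0@[3:3],P1@[2:3]
i=4 'b': node 3→9
i=5 'b': node 9→10
i=6 'c': node 10→11  ** P0@[6:6],P3@[2:6]
i=7 'c': node 11→12 (via fail)  ** P0@[7:7],P6@[6:7]
i=8 'c': node 12→13  ** P0@[8:8],P4@[6:8],P6@[7:8]
i=9 'c': node 13→13 (via fail)  ** P0@[9:9],P4@[7:9],P6@[8:9]
i=10 'b': node 13→0 (via fail)
i=11 'b': node 0→0
i=12 'c': node 0→1  ** P0@[12:12]
i=13 'a': node 1→2 (via fail)
i=14 'a': node 2→4
i=15 'a': node 4→5
i=16 'c': node 5→6  ** P0@[16:16],P1@[15:16]
i=17 'a': node 6→7
i=18 'c': node 7→8  ** P0@[18:18],P1@[17:18],P2@[13:18]
i=19 'a': node 8→2 (via fail)
i=20 'c': node 2→3  ** P0@[20:20],P1@[19:20]
i=21 'a': node 3→2 (via fail)
i=22 'a': node 2→4
i=23 'a': node 4→5
i=24 'c': node 5→6  ** P0@[24:24],P1@[23:24]
i=25 'a': node 6→7
i=26 'c': node 7→8  ** P0@[26:26],P1@[25:26],P2@[21:26]
i=27 'b': node 8→9 (via fail)
i=28 'c': node 9→1 (via fail)  ** P0@[28:28]
i=29 'c': node 1→12  ** P0@[29:29],P6@[28:29]
i=30 'c': node 12→13  ** P0@[30:30],P4@[28:30],P6@[29:30]
i=31 'c': node 13→13 (via fail)  ** P0@[31:31],P4@[29:31],P6@[30:31]
i=32 'a': node 13→2 (via fail)
i=33 'c': node 2→3  ** P0@[33:33],P1@[32:33]
i=34 'c': node 3→12 (via fail)  ** P0@[34:34],P6@[33:34]
i=35 'a': node 12→2 (via fail)
i=36 'a': node 2→4
i=37 'c': node 4→3 (via fail)  ** P0@[37:37],P1@[36:37]
i=38 'a': node 3→2 (via fail)
i=39 'a': node 2→4
i=40 'a': node 4→5
i=41 'c': node 5→6  ** P0@[41:41],P1@[40:41]
i=42 'b': node 6→9 (via fail)
i=43 'b': node 9→10

Result: [[3,0],[3,1],[6,0],[6,3],[7,0],[7,6],[8,0],[8,4],[8,6],[9,0],[9,4],[9,6],[12,0],[16,0],[16,1],[18,0],[18,1],[18,2],[20,0],[20,1],[24,0],[24,1],[26,0],[26,1],[26,2],[28,0],[29,0],[29,6],[30,0],[30,4],[30,6],[31,0],[31,4],[31,6],[33,0],[33,1],[34,0],[34,6],[37,0],[37,1],[41,0],[41,1]]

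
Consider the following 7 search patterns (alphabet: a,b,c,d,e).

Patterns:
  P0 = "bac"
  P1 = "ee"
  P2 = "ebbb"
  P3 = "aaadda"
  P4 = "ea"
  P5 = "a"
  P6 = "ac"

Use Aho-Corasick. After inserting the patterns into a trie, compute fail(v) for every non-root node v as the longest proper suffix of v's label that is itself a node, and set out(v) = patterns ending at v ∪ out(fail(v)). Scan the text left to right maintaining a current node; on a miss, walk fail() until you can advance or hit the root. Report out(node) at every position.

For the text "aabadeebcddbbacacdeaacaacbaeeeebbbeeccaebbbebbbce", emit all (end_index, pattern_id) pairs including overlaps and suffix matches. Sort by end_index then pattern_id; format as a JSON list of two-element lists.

Build automaton:
Trie (insert patterns):
  n0 'ε': a→9 b→1 e→4
  n1 'b': a→2
  n2 'ba': c→3
  n3 'bac': ·  ←P0
  n4 'e': a→15 b→6 e→5
  n5 'ee': ·  ←P1
  n6 'eb': b→7
  n7 'ebb': b→8
  n8 'ebbb': ·  ←P2
  n9 'a': a→10 c→16  ←P5
  n10 'aa': a→11
  n11 'aaa': d→12
  n12 'aaad': d→13
  n13 'aaadd': a→14
  n14 'aaadda': ·  ←P3
  n15 'ea': ·  ←P4
  n16 'ac': ·  ←P6

BFS fail/out derivation:
  fail(1) 'b': from fail(0)=0 chase 'b': 0 ⇒ 0;  out=∅∪out(0)=∅
  fail(4) 'e': from fail(0)=0 chase 'e': 0 ⇒ 0;  out=∅∪out(0)=∅
  fail(9) 'a': from fail(0)=0 chase 'a': 0 ⇒ 0;  out={5}∪out(0)={5}
  fail(2) 'ba': from fail(1)=0 chase 'a': 0 ⇒ 9;  out=∅∪out(9)={5}
  fail(5) 'ee': from fail(4)=0 chase 'e': 0 ⇒ 4;  out={1}∪out(4)={1}
  fail(6) 'eb': from fail(4)=0 chase 'b': 0 ⇒ 1;  out=∅∪out(1)=∅
  fail(10) 'aa': from fail(9)=0 chase 'a': 0 ⇒ 9;  out=∅∪out(9)={5}
  fail(15) 'ea': from fail(4)=0 chase 'a': 0 ⇒ 9;  out={4}∪out(9)={4,5}
  fail(16) 'ac': from fail(9)=0 chase 'c': 0 ⇒ 0;  out={6}∪out(0)={6}
  fail(3) 'bac': from fail(2)=9 chase 'c': 9 ⇒ 16;  out={0}∪out(16)={0,6}
  fail(7) 'ebb': from fail(6)=1 chase 'b': 1→0 ⇒ 1;  out=∅∪out(1)=∅
  fail(11) 'aaa': from fail(10)=9 chase 'a': 9 ⇒ 10;  out=∅∪out(10)={5}
  fail(8) 'ebbb': from fail(7)=1 chase 'b': 1→0 ⇒ 1;  out={2}∪out(1)={2}
  fail(12) 'aaad': from fail(11)=10 chase 'd': 10→9→0 ⇒ 0;  out=∅∪out(0)=∅
  fail(13) 'aaadd': from fail(12)=0 chase 'd': 0 ⇒ 0;  out=∅∪out(0)=∅
  fail(14) 'aaadda': from fail(13)=0 chase 'a': 0 ⇒ 9;  out={3}∪out(9)={3,5}

Scan:
[0] read 'a'  n0⇒n9  emit P5@[0:0]
[1] read 'a'  n9⇒n10  emit P5@[1:1]
[2] read 'b'  n10⇒n1 (fail-walked)
[3] read 'a'  n1⇒n2  emit P5@[3:3]
[4] read 'd'  n2⇒n0 (fail-walked)
[5] read 'e'  n0⇒n4
[6] read 'e'  n4⇒n5  emit P1@[5:6]
[7] read 'b'  n5⇒n6 (fail-walked)
[8] read 'c'  n6⇒n0 (fail-walked)
[9] read 'd'  n0⇒n0
[10] read 'd'  n0⇒n0
[11] read 'b'  n0⇒n1
[12] read 'b'  n1⇒n1 (fail-walked)
[13] read 'a'  n1⇒n2  emit P5@[13:13]
[14] read 'c'  n2⇒n3  emit P0@[12:14],P6@[13:14]
[15] read 'a'  n3⇒n9 (fail-walked)  emit P5@[15:15]
[16] read 'c'  n9⇒n16  emit P6@[15:16]
[17] read 'd'  n16⇒n0 (fail-walked)
[18] read 'e'  n0⇒n4
[19] read 'a'  n4⇒n15  emit P4@[18:19],P5@[19:19]
[20] read 'a'  n15⇒n10 (fail-walked)  emit P5@[20:20]
[21] read 'c'  n10⇒n16 (fail-walked)  emit P6@[20:21]
[22] read 'a'  n16⇒n9 (fail-walked)  emit P5@[22:22]
[23] read 'a'  n9⇒n10  emit P5@[23:23]
[24] read 'c'  n10⇒n16 (fail-walked)  emit P6@[23:24]
[25] read 'b'  n16⇒n1 (fail-walked)
[26] read 'a'  n1⇒n2  emit P5@[26:26]
[27] read 'e'  n2⇒n4 (fail-walked)
[28] read 'e'  n4⇒n5  emit P1@[27:28]
[29] read 'e'  n5⇒n5 (fail-walked)  emit P1@[28:29]
[30] read 'e'  n5⇒n5 (fail-walked)  emit P1@[29:30]
[31] read 'b'  n5⇒n6 (fail-walked)
[32] read 'b'  n6⇒n7
[33] read 'b'  n7⇒n8  emit P2@[30:33]
[34] read 'e'  n8⇒n4 (fail-walked)
[35] read 'e'  n4⇒n5  emit P1@[34:35]
[36] read 'c'  n5⇒n0 (fail-walked)
[37] read 'c'  n0⇒n0
[38] read 'a'  n0⇒n9  emit P5@[38:38]
[39] read 'e'  n9⇒n4 (fail-walked)
[40] read 'b'  n4⇒n6
[41] read 'b'  n6⇒n7
[42] read 'b'  n7⇒n8  emit P2@[39:42]
[43] read 'e'  n8⇒n4 (fail-walked)
[44] read 'b'  n4⇒n6
[45] read 'b'  n6⇒n7
[46] read 'b'  n7⇒n8  emit P2@[43:46]
[47] read 'c'  n8⇒n0 (fail-walked)
[48] read 'e'  n0⇒n4

Matches: [[0,5],[1,5],[3,5],[6,1],[13,5],[14,0],[14,6],[15,5],[16,6],[19,4],[19,5],[20,5],[21,6],[22,5],[23,5],[24,6],[26,5],[28,1],[29,1],[30,1],[33,2],[35,1],[38,5],[42,2],[46,2]]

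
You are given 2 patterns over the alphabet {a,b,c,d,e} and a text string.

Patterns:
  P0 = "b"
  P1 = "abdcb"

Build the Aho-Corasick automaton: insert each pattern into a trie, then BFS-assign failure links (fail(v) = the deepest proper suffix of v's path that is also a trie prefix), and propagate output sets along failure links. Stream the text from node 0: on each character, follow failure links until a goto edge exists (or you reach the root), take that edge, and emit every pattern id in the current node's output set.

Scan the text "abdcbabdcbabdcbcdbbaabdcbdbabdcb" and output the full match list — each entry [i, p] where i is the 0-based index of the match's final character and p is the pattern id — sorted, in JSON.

Construct AC machine:
Trie (insert patterns):
  0='ε' goto a→2 b→1
  1='b' goto ·  ←P0
  2='a' goto b→3
  3='ab' goto d→4
  4='abd' goto c→5
  5='abdc' goto b→6
  6='abdcb' goto ·  ←P1

BFS fail/out derivation:
  n1('b'): parent n0 fail=0; on 'b' 0 → fail=0;  out {0}∪∅={0}
  n2('a'): parent n0 fail=0; on 'a' 0 → fail=0;  out ∅∪∅=∅
  n3('ab'): parent n2 fail=0; on 'b' 0 → fail=1;  out ∅∪{0}={0}
  n4('abd'): parent n3 fail=1; on 'd' 1→0 → fail=0;  out ∅∪∅=∅
  n5('abdc'): parent n4 fail=0; on 'c' 0 → fail=0;  out ∅∪∅=∅
  n6('abdcb'): parent n5 fail=0; on 'b' 0 → fail=1;  out {1}∪{0}={0,1}

Scan:
i=0 'a': node 0→2
i=1 'b': node 2→3  emit P0@[1:1]
i=2 'd': node 3→4
i=3 'c': node 4→5
i=4 'b': node 5→6  emit P0@[4:4],P1@[0:4]
i=5 'a': node 6→2 (fail-walked)
i=6 'b': node 2→3  emit P0@[6:6]
i=7 'd': node 3→4
i=8 'c': node 4→5
i=9 'b': node 5→6  emit P0@[9:9],P1@[5:9]
i=10 'a': node 6→2 (fail-walked)
i=11 'b': node 2→3  emit P0@[11:11]
i=12 'd': node 3→4
i=13 'c': node 4→5
i=14 'b': node 5→6  emit P0@[14:14],P1@[10:14]
i=15 'c': node 6→0 (fail-walked)
i=16 'd': node 0→0
i=17 'b': node 0→1  emit P0@[17:17]
i=18 'b': node 1→1 (fail-walked)  emit P0@[18:18]
i=19 'a': node 1→2 (fail-walked)
i=20 'a': node 2→2 (fail-walked)
i=21 'b': node 2→3  emit P0@[21:21]
i=22 'd': node 3→4
i=23 'c': node 4→5
i=24 'b': node 5→6  emit P0@[24:24],P1@[20:24]
i=25 'd': node 6→0 (fail-walked)
i=26 'b': node 0→1  emit P0@[26:26]
i=27 'a': node 1→2 (fail-walked)
i=28 'b': node 2→3  emit P0@[28:28]
i=29 'd': node 3→4
i=30 'c': node 4→5
i=31 'b': node 5→6  emit P0@[31:31],P1@[27:31]

Result: [[1,0],[4,0],[4,1],[6,0],[9,0],[9,1],[11,0],[14,0],[14,1],[17,0],[18,0],[21,0],[24,0],[24,1],[26,0],[28,0],[31,0],[31,1]]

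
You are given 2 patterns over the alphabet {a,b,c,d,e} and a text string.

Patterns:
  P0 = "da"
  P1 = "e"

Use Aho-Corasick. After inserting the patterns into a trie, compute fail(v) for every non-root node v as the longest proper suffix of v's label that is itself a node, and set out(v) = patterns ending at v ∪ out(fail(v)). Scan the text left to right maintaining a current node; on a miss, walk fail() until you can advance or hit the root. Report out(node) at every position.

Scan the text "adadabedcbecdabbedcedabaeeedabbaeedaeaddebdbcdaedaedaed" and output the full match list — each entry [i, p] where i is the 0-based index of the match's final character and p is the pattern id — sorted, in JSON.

Construct AC machine:
Trie (insert patterns):
  0='ε' goto d→1 e→3
  1='d' goto a→2
  2='da' goto ·  [P0 ends]
  3='e' goto ·  [P1 ends]

BFS fail/out derivation:
  fail(1) 'd': from fail(0)=0 chase 'd': 0 ⇒ 0;  out=∅∪out(0)=∅
  fail(3) 'e': from fail(0)=0 chase 'e': 0 ⇒ 0;  out={1}∪out(0)={1}
  fail(2) 'da': from fail(1)=0 chase 'a': 0 ⇒ 0;  out={0}∪out(0)={0}

Text stream:
[0] read 'a'  n0⇒n0
[1] read 'd'  n0⇒n1
[2] read 'a'  n1⇒n2  → match P0@[1:2]
[3] read 'd'  n2⇒n1 (via fail)
[4] read 'a'  n1⇒n2  → match P0@[3:4]
[5] read 'b'  n2⇒n0 (via fail)
[6] read 'e'  n0⇒n3  → match P1@[6:6]
[7] read 'd'  n3⇒n1 (via fail)
[8] read 'c'  n1⇒n0 (via fail)
[9] read 'b'  n0⇒n0
[10] read 'e'  n0⇒n3  → match P1@[10:10]
[11] read 'c'  n3⇒n0 (via fail)
[12] read 'd'  n0⇒n1
[13] read 'a'  n1⇒n2  → match P0@[12:13]
[14] read 'b'  n2⇒n0 (via fail)
[15] read 'b'  n0⇒n0
[16] read 'e'  n0⇒n3  → match P1@[16:16]
[17] read 'd'  n3⇒n1 (via fail)
[18] read 'c'  n1⇒n0 (via fail)
[19] read 'e'  n0⇒n3  → match P1@[19:19]
[20] read 'd'  n3⇒n1 (via fail)
[21] read 'a'  n1⇒n2  → match P0@[20:21]
[22] read 'b'  n2⇒n0 (via fail)
[23] read 'a'  n0⇒n0
[24] read 'e'  n0⇒n3  → match P1@[24:24]
[25] read 'e'  n3⇒n3 (via fail)  → match P1@[25:25]
[26] read 'e'  n3⇒n3 (via fail)  → match P1@[26:26]
[27] read 'd'  n3⇒n1 (via fail)
[28] read 'a'  n1⇒n2  → match P0@[27:28]
[29] read 'b'  n2⇒n0 (via fail)
[30] read 'b'  n0⇒n0
[31] read 'a'  n0⇒n0
[32] read 'e'  n0⇒n3  → match P1@[32:32]
[33] read 'e'  n3⇒n3 (via fail)  → match P1@[33:33]
[34] read 'd'  n3⇒n1 (via fail)
[35] read 'a'  n1⇒n2  → match P0@[34:35]
[36] read 'e'  n2⇒n3 (via fail)  → match P1@[36:36]
[37] read 'a'  n3⇒n0 (via fail)
[38] read 'd'  n0⇒n1
[39] read 'd'  n1⇒n1 (via fail)
[40] read 'e'  n1⇒n3 (via fail)  → match P1@[40:40]
[41] read 'b'  n3⇒n0 (via fail)
[42] read 'd'  n0⇒n1
[43] read 'b'  n1⇒n0 (via fail)
[44] read 'c'  n0⇒n0
[45] read 'd'  n0⇒n1
[46] read 'a'  n1⇒n2  → match P0@[45:46]
[47] read 'e'  n2⇒n3 (via fail)  → match P1@[47:47]
[48] read 'd'  n3⇒n1 (via fail)
[49] read 'a'  n1⇒n2  → match P0@[48:49]
[50] read 'e'  n2⇒n3 (via fail)  → match P1@[50:50]
[51] read 'd'  n3⇒n1 (via fail)
[52] read 'a'  n1⇒n2  → match P0@[51:52]
[53] read 'e'  n2⇒n3 (via fail)  → match P1@[53:53]
[54] read 'd'  n3⇒n1 (via fail)

Matches: [[2,0],[4,0],[6,1],[10,1],[13,0],[16,1],[19,1],[21,0],[24,1],[25,1],[26,1],[28,0],[32,1],[33,1],[35,0],[36,1],[40,1],[46,0],[47,1],[49,0],[50,1],[52,0],[53,1]]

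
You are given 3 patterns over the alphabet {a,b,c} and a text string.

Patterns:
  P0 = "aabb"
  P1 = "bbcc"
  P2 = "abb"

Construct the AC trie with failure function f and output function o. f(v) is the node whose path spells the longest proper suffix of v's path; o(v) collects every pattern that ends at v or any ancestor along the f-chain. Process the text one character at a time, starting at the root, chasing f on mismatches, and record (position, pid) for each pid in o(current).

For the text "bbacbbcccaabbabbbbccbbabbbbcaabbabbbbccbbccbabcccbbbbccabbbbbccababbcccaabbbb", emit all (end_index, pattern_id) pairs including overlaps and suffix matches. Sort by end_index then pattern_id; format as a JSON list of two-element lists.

Construct AC machine:
Trie (insert patterns):
  0='ε' goto a→1 b→5
  1='a' goto a→2 b→9
  2='aa' goto b→3
  3='aab' goto b→4
  4='aabb' goto ·  ←P0
  5='b' goto b→6
  6='bb' goto c→7
  7='bbc' goto c→8
  8='bbcc' goto ·  ←P1
  9='ab' goto b→10
  10='abb' goto ·  ←P2

Failure links (BFS by depth):
  fail(1) 'a': from fail(0)=0 chase 'a': 0 ⇒ 0;  out=∅∪out(0)=∅
  fail(5) 'b': from fail(0)=0 chase 'b': 0 ⇒ 0;  out=∅∪out(0)=∅
  fail(2) 'aa': from fail(1)=0 chase 'a': 0 ⇒ 1;  out=∅∪out(1)=∅
  fail(6) 'bb': from fail(5)=0 chase 'b': 0 ⇒ 5;  out=∅∪out(5)=∅
  fail(9) 'ab': from fail(1)=0 chase 'b': 0 ⇒ 5;  out=∅∪out(5)=∅
  fail(3) 'aab': from fail(2)=1 chase 'b': 1 ⇒ 9;  out=∅∪out(9)=∅
  fail(7) 'bbc': from fail(6)=5 chase 'c': 5→0 ⇒ 0;  out=∅∪out(0)=∅
  fail(10) 'abb': from fail(9)=5 chase 'b': 5 ⇒ 6;  out={2}∪out(6)={2}
  fail(4) 'aabb': from fail(3)=9 chase 'b': 9 ⇒ 10;  out={0}∪out(10)={0,2}
  fail(8) 'bbcc': from fail(7)=0 chase 'c': 0 ⇒ 0;  out={1}∪out(0)={1}

Scan:
pos 0 'b': at 5
pos 1 'b': at 6
pos 2 'a': at 1 (fail-walked)
pos 3 'c': at 0 (fail-walked)
pos 4 'b': at 5
pos 5 'b': at 6
pos 6 'c': at 7
pos 7 'c': at 8  → match P1@[4:7]
pos 8 'c': at 0 (fail-walked)
pos 9 'a': at 1
pos 10 'a': at 2
pos 11 'b': at 3
pos 12 'b': at 4  → match P0@[9:12],P2@[10:12]
pos 13 'a': at 1 (fail-walked)
pos 14 'b': at 9
pos 15 'b': at 10  → match P2@[13:15]
pos 16 'b': at 6 (fail-walked)
pos 17 'b': at 6 (fail-walked)
pos 18 'c': at 7
pos 19 'c': at 8  → match P1@[16:19]
pos 20 'b': at 5 (fail-walked)
pos 21 'b': at 6
pos 22 'a': at 1 (fail-walked)
pos 23 'b': at 9
pos 24 'b': at 10  → match P2@[22:24]
pos 25 'b': at 6 (fail-walked)
pos 26 'b': at 6 (fail-walked)
pos 27 'c': at 7
pos 28 'a': at 1 (fail-walked)
pos 29 'a': at 2
pos 30 'b': at 3
pos 31 'b': at 4  → match P0@[28:31],P2@[29:31]
pos 32 'a': at 1 (fail-walked)
pos 33 'b': at 9
pos 34 'b': at 10  → match P2@[32:34]
pos 35 'b': at 6 (fail-walked)
pos 36 'b': at 6 (fail-walked)
pos 37 'c': at 7
pos 38 'c': at 8  → match P1@[35:38]
pos 39 'b': at 5 (fail-walked)
pos 40 'b': at 6
pos 41 'c': at 7
pos 42 'c': at 8  → match P1@[39:42]
pos 43 'b': at 5 (fail-walked)
pos 44 'a': at 1 (fail-walked)
pos 45 'b': at 9
pos 46 'c': at 0 (fail-walked)
pos 47 'c': at 0
pos 48 'c': at 0
pos 49 'b': at 5
pos 50 'b': at 6
pos 51 'b': at 6 (fail-walked)
pos 52 'b': at 6 (fail-walked)
pos 53 'c': at 7
pos 54 'c': at 8  → match P1@[51:54]
pos 55 'a': at 1 (fail-walked)
pos 56 'b': at 9
pos 57 'b': at 10  → match P2@[55:57]
pos 58 'b': at 6 (fail-walked)
pos 59 'b': at 6 (fail-walked)
pos 60 'b': at 6 (fail-walked)
pos 61 'c': at 7
pos 62 'c': at 8  → match P1@[59:62]
pos 63 'a': at 1 (fail-walked)
pos 64 'b': at 9
pos 65 'a': at 1 (fail-walked)
pos 66 'b': at 9
pos 67 'b': at 10  → match P2@[65:67]
pos 68 'c': at 7 (fail-walked)
pos 69 'c': at 8  → match P1@[66:69]
pos 70 'c': at 0 (fail-walked)
pos 71 'a': at 1
pos 72 'a': at 2
pos 73 'b': at 3
pos 74 'b': at 4  → match P0@[71:74],P2@[72:74]
pos 75 'b': at 6 (fail-walked)
pos 76 'b': at 6 (fail-walked)

All matches (sorted): [[7,1],[12,0],[12,2],[15,2],[19,1],[24,2],[31,0],[31,2],[34,2],[38,1],[42,1],[54,1],[57,2],[62,1],[67,2],[69,1],[74,0],[74,2]]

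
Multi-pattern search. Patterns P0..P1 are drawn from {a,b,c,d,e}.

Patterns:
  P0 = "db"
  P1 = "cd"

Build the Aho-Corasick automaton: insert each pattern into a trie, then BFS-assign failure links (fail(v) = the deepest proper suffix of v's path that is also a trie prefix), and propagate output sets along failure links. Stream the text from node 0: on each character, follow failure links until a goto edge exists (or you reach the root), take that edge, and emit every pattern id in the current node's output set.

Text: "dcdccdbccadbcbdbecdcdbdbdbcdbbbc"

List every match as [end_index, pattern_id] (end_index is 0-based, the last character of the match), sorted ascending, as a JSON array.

Construct AC machine:
Trie nodes:
  n0 'ε': c→3 d→1
  n1 'd': b→2
  n2 'db': ·  ←P0
  n3 'c': d→4
  n4 'cd': ·  ←P1

Failure links (BFS by depth):
  fail(1) 'd': from fail(0)=0 chase 'd': 0 ⇒ 0;  out=∅∪out(0)=∅
  fail(3) 'c': from fail(0)=0 chase 'c': 0 ⇒ 0;  out=∅∪out(0)=∅
  fail(2) 'db': from fail(1)=0 chase 'b': 0 ⇒ 0;  out={0}∪out(0)={0}
  fail(4) 'cd': from fail(3)=0 chase 'd': 0 ⇒ 1;  out={1}∪out(1)={1}

Run:
i=0 'd': node 0→1
i=1 'c': node 1→3 (fail-walked)
i=2 'd': node 3→4  → match P1@[1:2]
i=3 'c': node 4→3 (fail-walked)
i=4 'c': node 3→3 (fail-walked)
i=5 'd': node 3→4  → match P1@[4:5]
i=6 'b': node 4→2 (fail-walked)  → match P0@[5:6]
i=7 'c': node 2→3 (fail-walked)
i=8 'c': node 3→3 (fail-walked)
i=9 'a': node 3→0 (fail-walked)
i=10 'd': node 0→1
i=11 'b': node 1→2  → match P0@[10:11]
i=12 'c': node 2→3 (fail-walked)
i=13 'b': node 3→0 (fail-walked)
i=14 'd': node 0→1
i=15 'b': node 1→2  → match P0@[14:15]
i=16 'e': node 2→0 (fail-walked)
i=17 'c': node 0→3
i=18 'd': node 3→4  → match P1@[17:18]
i=19 'c': node 4→3 (fail-walked)
i=20 'd': node 3→4  → match P1@[19:20]
i=21 'b': node 4→2 (fail-walked)  → match P0@[20:21]
i=22 'd': node 2→1 (fail-walked)
i=23 'b': node 1→2  → match P0@[22:23]
i=24 'd': node 2→1 (fail-walked)
i=25 'b': node 1→2  → match P0@[24:25]
i=26 'c': node 2→3 (fail-walked)
i=27 'd': node 3→4  → match P1@[26:27]
i=28 'b': node 4→2 (fail-walked)  → match P0@[27:28]
i=29 'b': node 2→0 (fail-walked)
i=30 'b': node 0→0
i=31 'c': node 0→3

Result: [[2,1],[5,1],[6,0],[11,0],[15,0],[18,1],[20,1],[21,0],[23,0],[25,0],[27,1],[28,0]]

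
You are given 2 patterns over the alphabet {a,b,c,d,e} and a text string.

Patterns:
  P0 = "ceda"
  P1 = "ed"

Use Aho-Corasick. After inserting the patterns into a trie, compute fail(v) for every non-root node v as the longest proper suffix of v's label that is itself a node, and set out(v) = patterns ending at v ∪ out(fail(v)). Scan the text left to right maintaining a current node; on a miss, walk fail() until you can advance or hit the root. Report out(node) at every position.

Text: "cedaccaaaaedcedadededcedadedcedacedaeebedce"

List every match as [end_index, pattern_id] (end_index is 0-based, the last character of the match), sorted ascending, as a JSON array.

Build:
Trie nodes:
  0='ε' goto c→1 e→5
  1='c' goto e→2
  2='ce' goto d→3
  3='ced' goto a→4
  4='ceda' goto ·  [P0 ends]
  5='e' goto d→6
  6='ed' goto ·  [P1 ends]

Failure links (BFS by depth):
  fail(1) 'c': from fail(0)=0 chase 'c': 0 ⇒ 0;  out=∅∪out(0)=∅
  fail(5) 'e': from fail(0)=0 chase 'e': 0 ⇒ 0;  out=∅∪out(0)=∅
  fail(2) 'ce': from fail(1)=0 chase 'e': 0 ⇒ 5;  out=∅∪out(5)=∅
  fail(6) 'ed': from fail(5)=0 chase 'd': 0 ⇒ 0;  out={1}∪out(0)={1}
  fail(3) 'ced': from fail(2)=5 chase 'd': 5 ⇒ 6;  out=∅∪out(6)={1}
  fail(4) 'ceda': from fail(3)=6 chase 'a': 6→0 ⇒ 0;  out={0}∪out(0)={0}

Text stream:
i=0 'c': node 0→1
i=1 'e': node 1→2
i=2 'd': node 2→3  emit P1@[1:2]
i=3 'a': node 3→4  emit P0@[0:3]
i=4 'c': node 4→1 (fail-walked)
i=5 'c': node 1→1 (fail-walked)
i=6 'a': node 1→0 (fail-walked)
i=7 'a': node 0→0
i=8 'a': node 0→0
i=9 'a': node 0→0
i=10 'e': node 0→5
i=11 'd': node 5→6  emit P1@[10:11]
i=12 'c': node 6→1 (fail-walked)
i=13 'e': node 1→2
i=14 'd': node 2→3  emit P1@[13:14]
i=15 'a': node 3→4  emit P0@[12:15]
i=16 'd': node 4→0 (fail-walked)
i=17 'e': node 0→5
i=18 'd': node 5→6  emit P1@[17:18]
i=19 'e': node 6→5 (fail-walked)
i=20 'd': node 5→6  emit P1@[19:20]
i=21 'c': node 6→1 (fail-walked)
i=22 'e': node 1→2
i=23 'd': node 2→3  emit P1@[22:23]
i=24 'a': node 3→4  emit P0@[21:24]
i=25 'd': node 4→0 (fail-walked)
i=26 'e': node 0→5
i=27 'd': node 5→6  emit P1@[26:27]
i=28 'c': node 6→1 (fail-walked)
i=29 'e': node 1→2
i=30 'd': node 2→3  emit P1@[29:30]
i=31 'a': node 3→4  emit P0@[28:31]
i=32 'c': node 4→1 (fail-walked)
i=33 'e': node 1→2
i=34 'd': node 2→3  emit P1@[33:34]
i=35 'a': node 3→4  emit P0@[32:35]
i=36 'e': node 4→5 (fail-walked)
i=37 'e': node 5→5 (fail-walked)
i=38 'b': node 5→0 (fail-walked)
i=39 'e': node 0→5
i=40 'd': node 5→6  emit P1@[39:40]
i=41 'c': node 6→1 (fail-walked)
i=42 'e': node 1→2

Result: [[2,1],[3,0],[11,1],[14,1],[15,0],[18,1],[20,1],[23,1],[24,0],[27,1],[30,1],[31,0],[34,1],[35,0],[40,1]]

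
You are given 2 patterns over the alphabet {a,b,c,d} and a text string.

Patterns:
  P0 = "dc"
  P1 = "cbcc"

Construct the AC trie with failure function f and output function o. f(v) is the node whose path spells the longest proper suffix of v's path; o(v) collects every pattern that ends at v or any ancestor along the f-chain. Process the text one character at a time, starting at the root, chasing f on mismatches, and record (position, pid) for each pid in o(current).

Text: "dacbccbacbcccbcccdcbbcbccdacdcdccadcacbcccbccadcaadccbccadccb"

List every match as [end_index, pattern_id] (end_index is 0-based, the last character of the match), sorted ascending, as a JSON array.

Build:
Trie nodes:
  n0 'ε': c→3 d→1
  n1 'd': c→2
  n2 'dc': ·  [P0 ends]
  n3 'c': b→4
  n4 'cb': c→5
  n5 'cbc': c→6
  n6 'cbcc': ·  [P1 ends]

Failure links (BFS by depth):
  fail(1) 'd': from fail(0)=0 chase 'd': 0 ⇒ 0;  out=∅∪out(0)=∅
  fail(3) 'c': from fail(0)=0 chase 'c': 0 ⇒ 0;  out=∅∪out(0)=∅
  fail(2) 'dc': from fail(1)=0 chase 'c': 0 ⇒ 3;  out={0}∪out(3)={0}
  fail(4) 'cb': from fail(3)=0 chase 'b': 0 ⇒ 0;  out=∅∪out(0)=∅
  fail(5) 'cbc': from fail(4)=0 chase 'c': 0 ⇒ 3;  out=∅∪out(3)=∅
  fail(6) 'cbcc': from fail(5)=3 chase 'c': 3→0 ⇒ 3;  out={1}∪out(3)={1}

Scan:
[0] read 'd'  n0⇒n1
[1] read 'a'  n1⇒n0 (fail-walked)
[2] read 'c'  n0⇒n3
[3] read 'b'  n3⇒n4
[4] read 'c'  n4⇒n5
[5] read 'c'  n5⇒n6  emit P1@[2:5]
[6] read 'b'  n6⇒n4 (fail-walked)
[7] read 'a'  n4⇒n0 (fail-walked)
[8] read 'c'  n0⇒n3
[9] read 'b'  n3⇒n4
[10] read 'c'  n4⇒n5
[11] read 'c'  n5⇒n6  emit P1@[8:11]
[12] read 'c'  n6⇒n3 (fail-walked)
[13] read 'b'  n3⇒n4
[14] read 'c'  n4⇒n5
[15] read 'c'  n5⇒n6  emit P1@[12:15]
[16] read 'c'  n6⇒n3 (fail-walked)
[17] read 'd'  n3⇒n1 (fail-walked)
[18] read 'c'  n1⇒n2  emit P0@[17:18]
[19] read 'b'  n2⇒n4 (fail-walked)
[20] read 'b'  n4⇒n0 (fail-walked)
[21] read 'c'  n0⇒n3
[22] read 'b'  n3⇒n4
[23] read 'c'  n4⇒n5
[24] read 'c'  n5⇒n6  emit P1@[21:24]
[25] read 'd'  n6⇒n1 (fail-walked)
[26] read 'a'  n1⇒n0 (fail-walked)
[27] read 'c'  n0⇒n3
[28] read 'd'  n3⇒n1 (fail-walked)
[29] read 'c'  n1⇒n2  emit P0@[28:29]
[30] read 'd'  n2⇒n1 (fail-walked)
[31] read 'c'  n1⇒n2  emit P0@[30:31]
[32] read 'c'  n2⇒n3 (fail-walked)
[33] read 'a'  n3⇒n0 (fail-walked)
[34] read 'd'  n0⇒n1
[35] read 'c'  n1⇒n2  emit P0@[34:35]
[36] read 'a'  n2⇒n0 (fail-walked)
[37] read 'c'  n0⇒n3
[38] read 'b'  n3⇒n4
[39] read 'c'  n4⇒n5
[40] read 'c'  n5⇒n6  emit P1@[37:40]
[41] read 'c'  n6⇒n3 (fail-walked)
[42] read 'b'  n3⇒n4
[43] read 'c'  n4⇒n5
[44] read 'c'  n5⇒n6  emit P1@[41:44]
[45] read 'a'  n6⇒n0 (fail-walked)
[46] read 'd'  n0⇒n1
[47] read 'c'  n1⇒n2  emit P0@[46:47]
[48] read 'a'  n2⇒n0 (fail-walked)
[49] read 'a'  n0⇒n0
[50] read 'd'  n0⇒n1
[51] read 'c'  n1⇒n2  emit P0@[50:51]
[52] read 'c'  n2⇒n3 (fail-walked)
[53] read 'b'  n3⇒n4
[54] read 'c'  n4⇒n5
[55] read 'c'  n5⇒n6  emit P1@[52:55]
[56] read 'a'  n6⇒n0 (fail-walked)
[57] read 'd'  n0⇒n1
[58] read 'c'  n1⇒n2  emit P0@[57:58]
[59] read 'c'  n2⇒n3 (fail-walked)
[60] read 'b'  n3⇒n4

Result: [[5,1],[11,1],[15,1],[18,0],[24,1],[29,0],[31,0],[35,0],[40,1],[44,1],[47,0],[51,0],[55,1],[58,0]]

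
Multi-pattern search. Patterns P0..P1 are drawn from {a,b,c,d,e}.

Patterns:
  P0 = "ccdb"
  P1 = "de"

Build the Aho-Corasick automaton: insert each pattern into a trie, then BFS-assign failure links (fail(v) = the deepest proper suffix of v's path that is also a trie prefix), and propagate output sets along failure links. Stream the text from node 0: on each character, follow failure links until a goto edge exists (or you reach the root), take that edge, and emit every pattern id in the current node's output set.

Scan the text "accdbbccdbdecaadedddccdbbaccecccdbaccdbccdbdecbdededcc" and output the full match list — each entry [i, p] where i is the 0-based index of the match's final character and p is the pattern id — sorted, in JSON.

Construct AC machine:
Trie (insert patterns):
  n0 'ε': c→1 d→5
  n1 'c': c→2
  n2 'cc': d→3
  n3 'ccd': b→4
  n4 'ccdb': ·  [P0 ends]
  n5 'd': e→6
  n6 'de': ·  [P1 ends]

Failure links (BFS by depth):
  n1('c'): parent n0 fail=0; on 'c' 0 → fail=0;  out ∅∪∅=∅
  n5('d'): parent n0 fail=0; on 'd' 0 → fail=0;  out ∅∪∅=∅
  n2('cc'): parent n1 fail=0; on 'c' 0 → fail=1;  out ∅∪∅=∅
  n6('de'): parent n5 fail=0; on 'e' 0 → fail=0;  out {1}∪∅={1}
  n3('ccd'): parent n2 fail=1; on 'd' 1→0 → fail=5;  out ∅∪∅=∅
  n4('ccdb'): parent n3 fail=5; on 'b' 5→0 → fail=0;  out {0}∪∅={0}

Scan:
[0] read 'a'  n0⇒n0
[1] read 'c'  n0⇒n1
[2] read 'c'  n1⇒n2
[3] read 'd'  n2⇒n3
[4] read 'b'  n3⇒n4  → match P0@[1:4]
[5] read 'b'  n4⇒n0 (via fail)
[6] read 'c'  n0⇒n1
[7] read 'c'  n1⇒n2
[8] read 'd'  n2⇒n3
[9] read 'b'  n3⇒n4  → match P0@[6:9]
[10] read 'd'  n4⇒n5 (via fail)
[11] read 'e'  n5⇒n6  → match P1@[10:11]
[12] read 'c'  n6⇒n1 (via fail)
[13] read 'a'  n1⇒n0 (via fail)
[14] read 'a'  n0⇒n0
[15] read 'd'  n0⇒n5
[16] read 'e'  n5⇒n6  → match P1@[15:16]
[17] read 'd'  n6⇒n5 (via fail)
[18] read 'd'  n5⇒n5 (via fail)
[19] read 'd'  n5⇒n5 (via fail)
[20] read 'c'  n5⇒n1 (via fail)
[21] read 'c'  n1⇒n2
[22] read 'd'  n2⇒n3
[23] read 'b'  n3⇒n4  → match P0@[20:23]
[24] read 'b'  n4⇒n0 (via fail)
[25] read 'a'  n0⇒n0
[26] read 'c'  n0⇒n1
[27] read 'c'  n1⇒n2
[28] read 'e'  n2⇒n0 (via fail)
[29] read 'c'  n0⇒n1
[30] read 'c'  n1⇒n2
[31] read 'c'  n2⇒n2 (via fail)
[32] read 'd'  n2⇒n3
[33] read 'b'  n3⇒n4  → match P0@[30:33]
[34] read 'a'  n4⇒n0 (via fail)
[35] read 'c'  n0⇒n1
[36] read 'c'  n1⇒n2
[37] read 'd'  n2⇒n3
[38] read 'b'  n3⇒n4  → match P0@[35:38]
[39] read 'c'  n4⇒n1 (via fail)
[40] read 'c'  n1⇒n2
[41] read 'd'  n2⇒n3
[42] read 'b'  n3⇒n4  → match P0@[39:42]
[43] read 'd'  n4⇒n5 (via fail)
[44] read 'e'  n5⇒n6  → match P1@[43:44]
[45] read 'c'  n6⇒n1 (via fail)
[46] read 'b'  n1⇒n0 (via fail)
[47] read 'd'  n0⇒n5
[48] read 'e'  n5⇒n6  → match P1@[47:48]
[49] read 'd'  n6⇒n5 (via fail)
[50] read 'e'  n5⇒n6  → match P1@[49:50]
[51] read 'd'  n6⇒n5 (via fail)
[52] read 'c'  n5⇒n1 (via fail)
[53] read 'c'  n1⇒n2

Matches: [[4,0],[9,0],[11,1],[16,1],[23,0],[33,0],[38,0],[42,0],[44,1],[48,1],[50,1]]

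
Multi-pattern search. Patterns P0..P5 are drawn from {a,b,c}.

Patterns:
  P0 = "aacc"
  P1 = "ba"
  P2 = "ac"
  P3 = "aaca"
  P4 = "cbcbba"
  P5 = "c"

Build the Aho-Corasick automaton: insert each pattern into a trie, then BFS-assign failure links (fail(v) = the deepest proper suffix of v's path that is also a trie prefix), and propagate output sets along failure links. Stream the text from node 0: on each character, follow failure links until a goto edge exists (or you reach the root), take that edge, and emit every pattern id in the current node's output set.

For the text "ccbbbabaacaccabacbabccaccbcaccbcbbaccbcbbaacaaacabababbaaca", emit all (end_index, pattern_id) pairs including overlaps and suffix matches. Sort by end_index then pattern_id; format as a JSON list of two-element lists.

Construct AC machine:
Trie nodes:
  n0 'ε': a→1 b→5 c→9
  n1 'a': a→2 c→7
  n2 'aa': c→3
  n3 'aac': a→8 c→4
  n4 'aacc': ·  [P0 ends]
  n5 'b': a→6
  n6 'ba': ·  [P1 ends]
  n7 'ac': ·  [P2 ends]
  n8 'aaca': ·  [P3 ends]
  n9 'c': b→10  [P5 ends]
  n10 'cb': c→11
  n11 'cbc': b→12
  n12 'cbcb': b→13
  n13 'cbcbb': a→14
  n14 'cbcbba': ·  [P4 ends]

Failure links (BFS by depth):
  fail(1) 'a': from fail(0)=0 chase 'a': 0 ⇒ 0;  out=∅∪out(0)=∅
  fail(5) 'b': from fail(0)=0 chase 'b': 0 ⇒ 0;  out=∅∪out(0)=∅
  fail(9) 'c': from fail(0)=0 chase 'c': 0 ⇒ 0;  out={5}∪out(0)={5}
  fail(2) 'aa': from fail(1)=0 chase 'a': 0 ⇒ 1;  out=∅∪out(1)=∅
  fail(6) 'ba': from fail(5)=0 chase 'a': 0 ⇒ 1;  out={1}∪out(1)={1}
  fail(7) 'ac': from fail(1)=0 chase 'c': 0 ⇒ 9;  out={2}∪out(9)={2,5}
  fail(10) 'cb': from fail(9)=0 chase 'b': 0 ⇒ 5;  out=∅∪out(5)=∅
  fail(3) 'aac': from fail(2)=1 chase 'c': 1 ⇒ 7;  out=∅∪out(7)={2,5}
  fail(11) 'cbc': from fail(10)=5 chase 'c': 5→0 ⇒ 9;  out=∅∪out(9)={5}
  fail(4) 'aacc': from fail(3)=7 chase 'c': 7→9→0 ⇒ 9;  out={0}∪out(9)={0,5}
  fail(8) 'aaca': from fail(3)=7 chase 'a': 7→9→0 ⇒ 1;  out={3}∪out(1)={3}
  fail(12) 'cbcb': from fail(11)=9 chase 'b': 9 ⇒ 10;  out=∅∪out(10)=∅
  fail(13) 'cbcbb': from fail(12)=10 chase 'b': 10→5→0 ⇒ 5;  out=∅∪out(5)=∅
  fail(14) 'cbcbba': from fail(13)=5 chase 'a': 5 ⇒ 6;  out={4}∪out(6)={1,4}

Text stream:
i=0 'c': node 0→9  ** P5@[0:0]
i=1 'c': node 9→9 ·f  ** P5@[1:1]
i=2 'b': node 9→10
i=3 'b': node 10→5 ·f
i=4 'b': node 5→5 ·f
i=5 'a': node 5→6  ** P1@[4:5]
i=6 'b': node 6→5 ·f
i=7 'a': node 5→6  ** P1@[6:7]
i=8 'a': node 6→2 ·f
i=9 'c': node 2→3  ** P2@[8:9],P5@[9:9]
i=10 'a': node 3→8  ** P3@[7:10]
i=11 'c': node 8→7 ·f  ** P2@[10:11],P5@[11:11]
i=12 'c': node 7→9 ·f  ** P5@[12:12]
i=13 'a': node 9→1 ·f
i=14 'b': node 1→5 ·f
i=15 'a': node 5→6  ** P1@[14:15]
i=16 'c': node 6→7 ·f  ** P2@[15:16],P5@[16:16]
i=17 'b': node 7→10 ·f
i=18 'a': node 10→6 ·f  ** P1@[17:18]
i=19 'b': node 6→5 ·f
i=20 'c': node 5→9 ·f  ** P5@[20:20]
i=21 'c': node 9→9 ·f  ** P5@[21:21]
i=22 'a': node 9→1 ·f
i=23 'c': node 1→7  ** P2@[22:23],P5@[23:23]
i=24 'c': node 7→9 ·f  ** P5@[24:24]
i=25 'b': node 9→10
i=26 'c': node 10→11  ** P5@[26:26]
i=27 'a': node 11→1 ·f
i=28 'c': node 1→7  ** P2@[27:28],P5@[28:28]
i=29 'c': node 7→9 ·f  ** P5@[29:29]
i=30 'b': node 9→10
i=31 'c': node 10→11  ** P5@[31:31]
i=32 'b': node 11→12
i=33 'b': node 12→13
i=34 'a': node 13→14  ** P1@[33:34],P4@[29:34]
i=35 'c': node 14→7 ·f  ** P2@[34:35],P5@[35:35]
i=36 'c': node 7→9 ·f  ** P5@[36:36]
i=37 'b': node 9→10
i=38 'c': node 10→11  ** P5@[38:38]
i=39 'b': node 11→12
i=40 'b': node 12→13
i=41 'a': node 13→14  ** P1@[40:41],P4@[36:41]
i=42 'a': node 14→2 ·f
i=43 'c': node 2→3  ** P2@[42:43],P5@[43:43]
i=44 'a': node 3→8  ** P3@[41:44]
i=45 'a': node 8→2 ·f
i=46 'a': node 2→2 ·f
i=47 'c': node 2→3  ** P2@[46:47],P5@[47:47]
i=48 'a': node 3→8  ** P3@[45:48]
i=49 'b': node 8→5 ·f
i=50 'a': node 5→6  ** P1@[49:50]
i=51 'b': node 6→5 ·f
i=52 'a': node 5→6  ** P1@[51:52]
i=53 'b': node 6→5 ·f
i=54 'b': node 5→5 ·f
i=55 'a': node 5→6  ** P1@[54:55]
i=56 'a': node 6→2 ·f
i=57 'c': node 2→3  ** P2@[56:57],P5@[57:57]
i=58 'a': node 3→8  ** P3@[55:58]

All matches (sorted): [[0,5],[1,5],[5,1],[7,1],[9,2],[9,5],[10,3],[11,2],[11,5],[12,5],[15,1],[16,2],[16,5],[18,1],[20,5],[21,5],[23,2],[23,5],[24,5],[26,5],[28,2],[28,5],[29,5],[31,5],[34,1],[34,4],[35,2],[35,5],[36,5],[38,5],[41,1],[41,4],[43,2],[43,5],[44,3],[47,2],[47,5],[48,3],[50,1],[52,1],[55,1],[57,2],[57,5],[58,3]]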